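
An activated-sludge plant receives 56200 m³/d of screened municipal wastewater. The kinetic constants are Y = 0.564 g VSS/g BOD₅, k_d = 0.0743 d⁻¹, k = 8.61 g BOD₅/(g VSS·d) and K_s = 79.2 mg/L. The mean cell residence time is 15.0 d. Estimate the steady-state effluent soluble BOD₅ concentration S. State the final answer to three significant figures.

S ≈ 2.37 mg/L

Effluent substrate depends only on kinetics and SRT: S = K_s(1 + k_d θ_c) / [θ_c(Yk − k_d) − 1] = 79.2 × (1 + 0.0743 × 15.0) / [15.0 × (0.564 × 8.61 − 0.0743) − 1] = 167.5 / 70.73 = 2.368 mg/L.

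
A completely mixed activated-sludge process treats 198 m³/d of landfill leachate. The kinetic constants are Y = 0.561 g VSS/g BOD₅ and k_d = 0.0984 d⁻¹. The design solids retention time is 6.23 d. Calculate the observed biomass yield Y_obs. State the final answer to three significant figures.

Observed yield with endogenous decay: Y_obs = Y / (1 + k_d·θ_c) = 0.561 / (1 + 0.0984 × 6.23) = 0.561 / 1.613 = 0.3478 g VSS/g BOD₅.

Y_obs ≈ 0.348 g VSS/g BOD₅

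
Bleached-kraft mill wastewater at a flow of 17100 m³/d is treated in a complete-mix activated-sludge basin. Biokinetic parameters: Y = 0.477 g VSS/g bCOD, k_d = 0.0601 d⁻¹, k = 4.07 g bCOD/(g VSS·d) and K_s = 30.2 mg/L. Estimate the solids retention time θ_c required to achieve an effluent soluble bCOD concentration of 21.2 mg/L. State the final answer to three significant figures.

From 1/θ_c = Y·k·S/(K_s + S) − k_d: Y·k·S/(K_s+S) = 0.477 × 4.07 × 21.2 / (30.2 + 21.2) = 0.8007 d⁻¹.
Then 1/θ_c = μ − k_d = 0.8007 − 0.0601 = 0.7406 d⁻¹, giving θ_c = 1.350 d.

θ_c ≈ 1.35 d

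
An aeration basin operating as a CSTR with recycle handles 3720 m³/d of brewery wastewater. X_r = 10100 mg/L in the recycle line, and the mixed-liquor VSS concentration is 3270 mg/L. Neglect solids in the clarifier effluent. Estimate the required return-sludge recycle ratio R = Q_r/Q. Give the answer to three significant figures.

R ≈ 0.479

Mass balance around the secondary clarifier (neglecting effluent solids): R = X / (X_r − X) = 3270 / (10100 − 3270) = 0.4788.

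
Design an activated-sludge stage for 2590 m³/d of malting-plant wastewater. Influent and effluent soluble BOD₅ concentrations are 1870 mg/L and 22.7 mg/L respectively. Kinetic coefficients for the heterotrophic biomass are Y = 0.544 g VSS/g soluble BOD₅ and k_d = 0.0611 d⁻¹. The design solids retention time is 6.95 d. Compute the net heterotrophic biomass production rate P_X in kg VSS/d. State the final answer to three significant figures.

Y_obs = Y / (1 + k_d θ_c) = 0.544 / (1 + 0.0611 × 6.95) = 0.544 / 1.425 = 0.3818.
Q·(S₀ − S) = 2590 × (1870 − 22.7) × 10⁻³ = 4785 kg/d removed.
Biomass produced: P_X = Y_obs·Q·ΔS = 0.3818 × 4785 ≈ 1827 kg VSS/d.

P_X ≈ 1830 kg VSS/d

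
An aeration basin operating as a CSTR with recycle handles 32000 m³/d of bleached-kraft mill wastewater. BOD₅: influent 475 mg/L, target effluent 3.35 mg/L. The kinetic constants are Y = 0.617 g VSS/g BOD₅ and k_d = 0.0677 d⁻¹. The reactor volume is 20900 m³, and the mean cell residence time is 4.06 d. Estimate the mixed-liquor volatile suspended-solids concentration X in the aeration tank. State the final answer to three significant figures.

X ≈ 1420 mg/L

Solving the biomass balance for X: X = Y Q (S₀−S) θ_c / [V (1+k_d θ_c)] = 0.617 × 32000 × (475 − 3.35) × 4.06 / [20900 × (1 + 0.0677 × 4.06)] = 1419 mg/L.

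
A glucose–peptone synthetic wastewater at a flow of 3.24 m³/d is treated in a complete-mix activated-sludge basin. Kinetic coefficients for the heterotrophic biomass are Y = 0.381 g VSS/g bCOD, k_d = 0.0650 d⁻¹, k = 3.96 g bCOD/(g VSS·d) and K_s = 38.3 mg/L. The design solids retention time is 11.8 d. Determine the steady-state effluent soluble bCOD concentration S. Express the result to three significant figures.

S ≈ 4.22 mg/L

From the Monod/SRT balance for a CMAS, S = K_s·(1+k_d θ_c)/[θ_c·(Y k − k_d) − 1] = 38.3 × (1 + 0.0650 × 11.8) / [11.8 × (0.381 × 3.96 − 0.0650) − 1] = 67.68 / 16.04 = 4.220 mg/L.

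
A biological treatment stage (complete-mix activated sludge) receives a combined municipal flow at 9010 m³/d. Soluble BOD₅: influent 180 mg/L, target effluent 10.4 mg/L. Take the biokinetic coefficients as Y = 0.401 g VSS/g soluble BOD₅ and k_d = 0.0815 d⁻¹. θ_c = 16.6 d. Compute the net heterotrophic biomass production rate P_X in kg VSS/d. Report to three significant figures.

Y_obs = Y / (1 + k_d θ_c) = 0.401 / (1 + 0.0815 × 16.6) = 0.401 / 2.353 = 0.1704.
Substrate removed = Q·(S₀ − S) = 9010 m³/d × (180 − 10.4) g/m³ = 1.53×10^6 g/d = 1528 kg/d.
Net biomass production P_X = Y_obs × Q·(S₀ − S) = 0.1704 × 1528 = 260.4 kg VSS/d.

P_X ≈ 260 kg VSS/d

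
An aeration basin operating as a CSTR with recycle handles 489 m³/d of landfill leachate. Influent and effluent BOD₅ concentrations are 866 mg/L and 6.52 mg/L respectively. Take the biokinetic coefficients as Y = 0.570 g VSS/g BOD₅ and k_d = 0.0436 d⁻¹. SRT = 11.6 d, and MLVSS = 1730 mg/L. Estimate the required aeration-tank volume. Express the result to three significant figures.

V ≈ 1070 m³

From the SRT design equation V = Y Q (S₀−S) θ_c / [X (1 + k_d θ_c)] = 0.570 × 489 × (866 − 6.52) × 11.6 / [1730 × (1 + 0.0436 × 11.6)] = 2.78×10^6 / 2605 = 1067 m³.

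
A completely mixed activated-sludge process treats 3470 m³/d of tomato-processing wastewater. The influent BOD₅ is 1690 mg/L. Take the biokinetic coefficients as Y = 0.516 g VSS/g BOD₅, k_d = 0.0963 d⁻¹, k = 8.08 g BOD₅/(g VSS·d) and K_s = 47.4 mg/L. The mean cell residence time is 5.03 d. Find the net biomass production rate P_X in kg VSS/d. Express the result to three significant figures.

For a completely mixed reactor with recycle the Lawrence–McCarty relation gives S = K_s·(1 + k_d·θ_c) / [θ_c·(Y·k − k_d) − 1] = 47.4 × (1 + 0.0963 × 5.03) / [5.03 × (0.516 × 8.08 − 0.0963) − 1] = 70.36 / 19.49 = 3.611 mg/L.
The observed yield is Y_obs = Y/(1 + k_d·θ_c) = 0.516 / (1 + 0.0963 × 5.03) = 0.516 / 1.484 = 0.3476 g VSS per g BOD₅ removed.
Substrate removed = Q·(S₀ − S) = 3470 m³/d × (1690 − 3.61) g/m³ = 5.85×10^6 g/d = 5852 kg/d.
Net biomass production P_X = Y_obs × Q·(S₀ − S) = 0.3476 × 5852 = 2034 kg VSS/d.

P_X ≈ 2030 kg VSS/d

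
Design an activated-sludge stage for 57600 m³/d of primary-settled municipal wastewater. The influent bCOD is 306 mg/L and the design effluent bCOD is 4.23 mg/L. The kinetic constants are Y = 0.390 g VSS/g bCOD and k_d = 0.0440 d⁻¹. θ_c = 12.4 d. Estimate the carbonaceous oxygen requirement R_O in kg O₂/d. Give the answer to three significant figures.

R_O ≈ 11200 kg O₂/d

Correct the yield for decay: Y_obs = Y/(1 + k_d θ_c) = 0.390 / (1 + 0.0440 × 12.4) = 0.390 / 1.546 = 0.2523.
ΔS = 306 − 4.23 = 301.8 mg/L, so the substrate removal rate is 57600 × 301.8/1000 = 17382 kg bCOD/d.
Biomass synthesised: P_X = Y_obs × 17382 = 4386 kg VSS/d.
Carbonaceous O₂ demand = substrate oxidised − cell-mass equivalent = 17382 − 1.42 × 4386 = 11154 kg O₂/d.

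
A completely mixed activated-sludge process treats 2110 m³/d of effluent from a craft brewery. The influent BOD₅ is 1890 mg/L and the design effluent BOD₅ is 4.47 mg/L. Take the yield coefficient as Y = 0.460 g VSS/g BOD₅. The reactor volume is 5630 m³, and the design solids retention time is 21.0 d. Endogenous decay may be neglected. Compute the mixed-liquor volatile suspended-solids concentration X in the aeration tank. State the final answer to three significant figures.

X = Y·Q·ΔS·θ_c / V = 0.460 × 2110 × (1890 − 4.47) × 21.0 / 5630 = 6826 mg/L.

X ≈ 6830 mg/L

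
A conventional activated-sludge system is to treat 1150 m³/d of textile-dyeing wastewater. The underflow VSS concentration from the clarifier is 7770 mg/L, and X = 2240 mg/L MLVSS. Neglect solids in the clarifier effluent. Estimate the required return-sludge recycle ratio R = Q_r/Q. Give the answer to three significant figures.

Solids balance on the clarifier gives (1+R)X = R·X_r, so R = X/(X_r − X) = 2240 / (7770 − 2240) = 0.4051.

R ≈ 0.405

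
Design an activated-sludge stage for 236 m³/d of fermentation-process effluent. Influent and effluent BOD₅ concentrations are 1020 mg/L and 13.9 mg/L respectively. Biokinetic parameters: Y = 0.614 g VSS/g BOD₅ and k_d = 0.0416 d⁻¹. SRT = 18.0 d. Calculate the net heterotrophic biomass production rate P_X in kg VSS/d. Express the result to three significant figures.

Observed yield with endogenous decay: Y_obs = Y / (1 + k_d·θ_c) = 0.614 / (1 + 0.0416 × 18.0) = 0.614 / 1.749 = 0.3511 g VSS/g BOD₅.
Substrate removed = Q·(S₀ − S) = 236 m³/d × (1020 − 13.9) g/m³ = 2.37×10^5 g/d = 237.4 kg/d.
Biomass produced: P_X = Y_obs·Q·ΔS = 0.3511 × 237.4 ≈ 83.36 kg VSS/d.

P_X ≈ 83.4 kg VSS/d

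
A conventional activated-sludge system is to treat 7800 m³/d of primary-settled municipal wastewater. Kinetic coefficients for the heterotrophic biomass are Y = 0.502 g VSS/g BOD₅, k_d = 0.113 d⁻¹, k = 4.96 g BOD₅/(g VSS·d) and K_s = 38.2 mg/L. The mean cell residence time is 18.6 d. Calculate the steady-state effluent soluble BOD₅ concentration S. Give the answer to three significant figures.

S ≈ 2.74 mg/L

For a completely mixed reactor with recycle the Lawrence–McCarty relation gives S = K_s·(1 + k_d·θ_c) / [θ_c·(Y·k − k_d) − 1] = 38.2 × (1 + 0.113 × 18.6) / [18.6 × (0.502 × 4.96 − 0.113) − 1] = 118.5 / 43.21 = 2.742 mg/L.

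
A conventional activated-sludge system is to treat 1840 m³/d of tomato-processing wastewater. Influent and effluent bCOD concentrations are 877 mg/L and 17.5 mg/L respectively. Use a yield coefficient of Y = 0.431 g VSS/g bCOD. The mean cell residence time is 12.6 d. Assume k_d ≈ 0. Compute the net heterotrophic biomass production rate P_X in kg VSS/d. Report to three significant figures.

With endogenous decay neglected, the observed yield equals the true yield: Y_obs = Y = 0.431 g VSS/g bCOD.
Q·(S₀ − S) = 1840 × (877 − 17.5) × 10⁻³ = 1581 kg/d removed.
Net biomass production P_X = Y_obs × Q·(S₀ − S) = 0.4310 × 1581 = 681.6 kg VSS/d.

P_X ≈ 682 kg VSS/d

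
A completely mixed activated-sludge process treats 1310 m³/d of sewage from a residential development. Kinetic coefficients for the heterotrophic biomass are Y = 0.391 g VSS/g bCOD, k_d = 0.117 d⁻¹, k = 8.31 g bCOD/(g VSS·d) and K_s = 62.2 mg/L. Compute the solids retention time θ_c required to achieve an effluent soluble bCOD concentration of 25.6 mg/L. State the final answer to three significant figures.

θ_c ≈ 1.20 d

From 1/θ_c = Y·k·S/(K_s + S) − k_d: Y·k·S/(K_s+S) = 0.391 × 8.31 × 25.6 / (62.2 + 25.6) = 0.9474 d⁻¹.
Then 1/θ_c = μ − k_d = 0.9474 − 0.117 = 0.8304 d⁻¹, giving θ_c = 1.204 d.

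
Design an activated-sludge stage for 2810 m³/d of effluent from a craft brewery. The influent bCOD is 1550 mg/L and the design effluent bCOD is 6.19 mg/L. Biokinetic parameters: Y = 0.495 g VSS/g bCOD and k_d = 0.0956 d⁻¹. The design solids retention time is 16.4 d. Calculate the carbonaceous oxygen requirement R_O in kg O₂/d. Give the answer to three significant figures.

R_O ≈ 3150 kg O₂/d

The observed yield is Y_obs = Y/(1 + k_d·θ_c) = 0.495 / (1 + 0.0956 × 16.4) = 0.495 / 2.568 = 0.1928 g VSS per g bCOD removed.
Substrate removed = Q·(S₀ − S) = 2810 m³/d × (1550 − 6.19) g/m³ = 4.34×10^6 g/d = 4338 kg/d.
Net sludge production P_X = 0.1928 × 4338 = 836.3 kg VSS/d.
R_O = Q·ΔS − 1.42 P_X = 4338 − 1187 = 3151 kg O₂/d.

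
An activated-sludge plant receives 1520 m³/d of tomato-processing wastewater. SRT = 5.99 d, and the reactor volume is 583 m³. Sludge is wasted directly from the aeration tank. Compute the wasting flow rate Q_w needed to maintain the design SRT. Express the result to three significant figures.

For wasting at MLVSS concentration, Q_w = V/θ_c = 583.0/5.99 = 97.33 m³/d.

Q_w ≈ 97.3 m³/d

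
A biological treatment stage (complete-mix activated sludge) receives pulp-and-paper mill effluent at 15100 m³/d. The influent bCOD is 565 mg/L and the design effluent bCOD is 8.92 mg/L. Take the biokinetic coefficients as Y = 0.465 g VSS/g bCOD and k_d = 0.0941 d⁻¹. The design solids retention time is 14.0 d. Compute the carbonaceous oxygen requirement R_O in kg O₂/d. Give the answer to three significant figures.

R_O ≈ 6000 kg O₂/d

Correct the yield for decay: Y_obs = Y/(1 + k_d θ_c) = 0.465 / (1 + 0.0941 × 14.0) = 0.465 / 2.317 = 0.2007.
Mass of bCOD removed per day: Q(S₀ − S) = 15100 × 556.1 g/m³ = 8397 kg/d.
Biomass synthesised: P_X = Y_obs × 8397 = 1685 kg VSS/d.
Carbonaceous O₂ demand = substrate oxidised − cell-mass equivalent = 8397 − 1.42 × 1685 = 6004 kg O₂/d.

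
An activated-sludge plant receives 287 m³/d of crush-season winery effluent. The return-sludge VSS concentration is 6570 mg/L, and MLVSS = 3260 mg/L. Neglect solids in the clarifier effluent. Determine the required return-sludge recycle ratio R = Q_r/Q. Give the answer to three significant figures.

R ≈ 0.985

Mass balance around the secondary clarifier (neglecting effluent solids): R = X / (X_r − X) = 3260 / (6570 − 3260) = 0.9849.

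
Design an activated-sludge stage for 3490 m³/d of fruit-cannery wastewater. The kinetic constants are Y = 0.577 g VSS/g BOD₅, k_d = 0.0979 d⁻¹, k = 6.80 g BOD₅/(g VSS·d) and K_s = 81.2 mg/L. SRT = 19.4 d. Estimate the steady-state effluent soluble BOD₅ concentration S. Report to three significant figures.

S ≈ 3.22 mg/L

For a completely mixed reactor with recycle the Lawrence–McCarty relation gives S = K_s·(1 + k_d·θ_c) / [θ_c·(Y·k − k_d) − 1] = 81.2 × (1 + 0.0979 × 19.4) / [19.4 × (0.577 × 6.80 − 0.0979) − 1] = 235.4 / 73.22 = 3.215 mg/L.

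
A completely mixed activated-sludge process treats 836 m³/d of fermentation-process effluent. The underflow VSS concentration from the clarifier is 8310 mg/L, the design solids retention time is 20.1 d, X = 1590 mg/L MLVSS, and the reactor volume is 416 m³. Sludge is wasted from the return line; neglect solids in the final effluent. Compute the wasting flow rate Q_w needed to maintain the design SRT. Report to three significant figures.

Q_w ≈ 3.96 m³/d

Wasting from the return line (neglecting effluent solids): Q_w = V·X / (θ_c·X_r) = 416.0 × 1590 / (20.1 × 8310) = 3.960 m³/d.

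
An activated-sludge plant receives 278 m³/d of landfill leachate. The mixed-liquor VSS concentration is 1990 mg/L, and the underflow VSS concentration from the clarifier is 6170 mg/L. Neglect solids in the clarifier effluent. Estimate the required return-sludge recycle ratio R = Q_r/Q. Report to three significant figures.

Mass balance around the secondary clarifier (neglecting effluent solids): R = X / (X_r − X) = 1990 / (6170 − 1990) = 0.4761.

R ≈ 0.476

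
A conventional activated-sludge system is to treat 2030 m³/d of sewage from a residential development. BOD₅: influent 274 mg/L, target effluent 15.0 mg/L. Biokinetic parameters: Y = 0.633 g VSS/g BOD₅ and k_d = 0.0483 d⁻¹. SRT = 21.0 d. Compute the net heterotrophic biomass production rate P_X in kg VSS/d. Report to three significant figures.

Observed yield with endogenous decay: Y_obs = Y / (1 + k_d·θ_c) = 0.633 / (1 + 0.0483 × 21.0) = 0.633 / 2.014 = 0.3143 g VSS/g BOD₅.
Substrate removed = Q·(S₀ − S) = 2030 m³/d × (274 − 15.0) g/m³ = 5.26×10^5 g/d = 525.8 kg/d.
P_X = Y_obs · Q(S₀ − S) = 0.3143 × 525.8 = 165.2 kg VSS/d.

P_X ≈ 165 kg VSS/d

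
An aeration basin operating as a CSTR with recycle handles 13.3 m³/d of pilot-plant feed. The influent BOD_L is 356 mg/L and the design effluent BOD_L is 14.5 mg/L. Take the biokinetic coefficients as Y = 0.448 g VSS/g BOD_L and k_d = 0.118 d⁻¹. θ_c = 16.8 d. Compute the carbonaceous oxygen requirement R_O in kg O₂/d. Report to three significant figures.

R_O ≈ 3.57 kg O₂/d

Correct the yield for decay: Y_obs = Y/(1 + k_d θ_c) = 0.448 / (1 + 0.118 × 16.8) = 0.448 / 2.982 = 0.1502.
Mass of BOD_L removed per day: Q(S₀ − S) = 13.3 × 341.5 g/m³ = 4.542 kg/d.
P_X = Y_obs·Q·(S₀ − S) = 0.1502 × 4.542 = 0.6823 kg VSS/d.
R_O = Q·ΔS − 1.42 P_X = 4.542 − 0.9688 = 3.573 kg O₂/d.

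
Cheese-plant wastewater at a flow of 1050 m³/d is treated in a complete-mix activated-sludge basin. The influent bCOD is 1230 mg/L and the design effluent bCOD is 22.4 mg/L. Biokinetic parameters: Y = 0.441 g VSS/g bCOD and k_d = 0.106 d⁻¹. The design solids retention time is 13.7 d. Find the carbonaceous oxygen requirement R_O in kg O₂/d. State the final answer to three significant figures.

R_O ≈ 944 kg O₂/d

Correct the yield for decay: Y_obs = Y/(1 + k_d θ_c) = 0.441 / (1 + 0.106 × 13.7) = 0.441 / 2.452 = 0.1798.
ΔS = 1230 − 22.4 = 1208 mg/L, so the substrate removal rate is 1050 × 1208/1000 = 1268 kg bCOD/d.
Net sludge production P_X = 0.1798 × 1268 = 228.0 kg VSS/d.
Carbonaceous O₂ demand = substrate oxidised − cell-mass equivalent = 1268 − 1.42 × 228.0 = 944.2 kg O₂/d.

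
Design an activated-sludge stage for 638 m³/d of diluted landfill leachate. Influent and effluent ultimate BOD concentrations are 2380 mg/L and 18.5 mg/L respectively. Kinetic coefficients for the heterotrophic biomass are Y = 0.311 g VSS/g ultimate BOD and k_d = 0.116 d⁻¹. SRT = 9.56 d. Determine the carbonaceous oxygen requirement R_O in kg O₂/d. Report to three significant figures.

R_O ≈ 1190 kg O₂/d

Correct the yield for decay: Y_obs = Y/(1 + k_d θ_c) = 0.311 / (1 + 0.116 × 9.56) = 0.311 / 2.109 = 0.1475.
Q·(S₀ − S) = 638 × (2380 − 18.5) × 10⁻³ = 1507 kg/d removed.
P_X = Y_obs·Q·(S₀ − S) = 0.1475 × 1507 = 222.2 kg VSS/d.
R_O = Q·(S₀ − S) − 1.42·P_X = 1507 − 1.42 × 222.2 = 1191 kg O₂/d.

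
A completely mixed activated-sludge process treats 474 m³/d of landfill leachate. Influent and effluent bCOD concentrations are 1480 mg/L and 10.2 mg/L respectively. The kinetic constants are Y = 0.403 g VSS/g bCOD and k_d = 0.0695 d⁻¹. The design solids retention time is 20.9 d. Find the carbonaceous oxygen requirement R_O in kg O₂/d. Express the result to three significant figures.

R_O ≈ 534 kg O₂/d

Correct the yield for decay: Y_obs = Y/(1 + k_d θ_c) = 0.403 / (1 + 0.0695 × 20.9) = 0.403 / 2.453 = 0.1643.
ΔS = 1480 − 10.2 = 1470 mg/L, so the substrate removal rate is 474 × 1470/1000 = 696.7 kg bCOD/d.
P_X = Y_obs·Q·(S₀ − S) = 0.1643 × 696.7 = 114.5 kg VSS/d.
Carbonaceous O₂ demand = substrate oxidised − cell-mass equivalent = 696.7 − 1.42 × 114.5 = 534.1 kg O₂/d.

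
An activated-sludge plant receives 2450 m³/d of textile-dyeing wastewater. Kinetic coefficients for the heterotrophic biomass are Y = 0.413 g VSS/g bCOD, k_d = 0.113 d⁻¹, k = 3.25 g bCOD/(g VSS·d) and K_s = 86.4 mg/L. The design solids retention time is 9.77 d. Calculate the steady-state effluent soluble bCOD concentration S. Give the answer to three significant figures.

S ≈ 16.5 mg/L

For a completely mixed reactor with recycle the Lawrence–McCarty relation gives S = K_s·(1 + k_d·θ_c) / [θ_c·(Y·k − k_d) − 1] = 86.4 × (1 + 0.113 × 9.77) / [9.77 × (0.413 × 3.25 − 0.113) − 1] = 181.8 / 11.01 = 16.51 mg/L.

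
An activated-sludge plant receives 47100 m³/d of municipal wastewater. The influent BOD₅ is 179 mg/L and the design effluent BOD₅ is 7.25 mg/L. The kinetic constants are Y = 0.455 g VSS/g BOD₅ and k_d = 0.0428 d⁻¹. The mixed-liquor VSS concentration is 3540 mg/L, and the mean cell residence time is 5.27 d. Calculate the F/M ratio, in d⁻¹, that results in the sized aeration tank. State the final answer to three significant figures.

F/M ≈ 0.533 d⁻¹

Steady-state biomass mass balance: V·X·(1 + k_d·θ_c) = Y·Q·(S₀ − S)·θ_c, so V = 0.455 × 47100 × (179 − 7.25) × 5.27 / [3540 × (1 + 0.0428 × 5.27)] = 1.94×10^7 / 4338 = 4471 m³.
F/M = Q·S₀ / (V·X) = 47100 × 179 / (4471 × 3540) = 0.5327 g BOD₅·(g VSS·d)⁻¹.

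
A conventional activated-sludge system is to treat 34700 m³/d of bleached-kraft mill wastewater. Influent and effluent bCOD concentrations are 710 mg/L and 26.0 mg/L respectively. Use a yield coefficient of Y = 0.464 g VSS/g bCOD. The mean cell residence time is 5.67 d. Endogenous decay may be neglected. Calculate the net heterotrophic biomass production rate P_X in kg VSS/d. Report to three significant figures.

With endogenous decay neglected, the observed yield equals the true yield: Y_obs = Y = 0.464 g VSS/g bCOD.
Substrate removed = Q·(S₀ − S) = 34700 m³/d × (710 − 26.0) g/m³ = 2.37×10^7 g/d = 23735 kg/d.
P_X = Y_obs · Q(S₀ − S) = 0.4640 × 23735 = 11013 kg VSS/d.

P_X ≈ 11000 kg VSS/d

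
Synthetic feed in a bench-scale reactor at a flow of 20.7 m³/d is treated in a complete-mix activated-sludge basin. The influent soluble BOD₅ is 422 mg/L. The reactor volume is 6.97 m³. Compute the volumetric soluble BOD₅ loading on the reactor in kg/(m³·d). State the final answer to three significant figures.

L_v ≈ 1.25 kg soluble BOD₅/(m³·d)

L_v = Q S₀ / V = 20.7 × 422 × 10⁻³ / 6.970 = 1.253 kg/(m³·d).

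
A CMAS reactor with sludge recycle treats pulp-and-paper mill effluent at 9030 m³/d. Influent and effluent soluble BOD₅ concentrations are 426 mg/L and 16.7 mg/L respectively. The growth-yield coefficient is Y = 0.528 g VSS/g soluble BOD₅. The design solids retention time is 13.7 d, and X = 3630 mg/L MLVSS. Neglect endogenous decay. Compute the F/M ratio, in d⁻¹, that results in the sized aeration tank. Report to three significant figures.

F/M ≈ 0.144 d⁻¹

With k_d = 0 the design equation reduces to V = Y Q (S₀−S) θ_c / X = 0.528 × 9030 × (426 − 16.7) × 13.7 / 3630 = 7365 m³.
Food-to-microorganism ratio F/M = Q S₀ / (V X) = 9030 × 426 / (7365 × 3630) = 0.1439 d⁻¹.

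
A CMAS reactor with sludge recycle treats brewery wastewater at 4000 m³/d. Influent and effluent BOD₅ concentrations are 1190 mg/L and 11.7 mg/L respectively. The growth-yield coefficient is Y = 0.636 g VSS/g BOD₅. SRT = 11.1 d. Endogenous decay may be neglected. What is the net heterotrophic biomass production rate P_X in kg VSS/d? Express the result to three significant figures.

Since k_d ≈ 0, Y_obs = Y = 0.636 g VSS/g BOD₅.
ΔS = 1190 − 11.7 = 1178 mg/L, so the substrate removal rate is 4000 × 1178/1000 = 4713 kg BOD₅/d.
Net biomass production P_X = Y_obs × Q·(S₀ − S) = 0.6360 × 4713 = 2998 kg VSS/d.

P_X ≈ 3000 kg VSS/d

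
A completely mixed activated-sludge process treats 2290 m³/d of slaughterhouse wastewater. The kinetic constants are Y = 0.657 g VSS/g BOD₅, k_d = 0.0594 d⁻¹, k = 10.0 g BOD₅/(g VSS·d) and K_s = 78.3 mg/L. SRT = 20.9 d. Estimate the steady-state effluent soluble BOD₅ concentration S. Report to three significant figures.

S ≈ 1.30 mg/L

For a completely mixed reactor with recycle the Lawrence–McCarty relation gives S = K_s·(1 + k_d·θ_c) / [θ_c·(Y·k − k_d) − 1] = 78.3 × (1 + 0.0594 × 20.9) / [20.9 × (0.657 × 10.0 − 0.0594) − 1] = 175.5 / 135.1 = 1.299 mg/L.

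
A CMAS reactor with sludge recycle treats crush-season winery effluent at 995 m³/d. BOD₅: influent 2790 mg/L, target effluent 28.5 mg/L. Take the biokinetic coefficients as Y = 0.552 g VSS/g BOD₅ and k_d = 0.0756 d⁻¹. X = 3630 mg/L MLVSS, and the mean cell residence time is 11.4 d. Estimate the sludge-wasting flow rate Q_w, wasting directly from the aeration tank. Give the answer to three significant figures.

Steady-state biomass mass balance: V·X·(1 + k_d·θ_c) = Y·Q·(S₀ − S)·θ_c, so V = 0.552 × 995 × (2790 − 28.5) × 11.4 / [3630 × (1 + 0.0756 × 11.4)] = 1.73×10^7 / 6758 = 2558 m³.
For wasting at MLVSS concentration, Q_w = V/θ_c = 2558/11.4 = 224.4 m³/d.

Q_w ≈ 224 m³/d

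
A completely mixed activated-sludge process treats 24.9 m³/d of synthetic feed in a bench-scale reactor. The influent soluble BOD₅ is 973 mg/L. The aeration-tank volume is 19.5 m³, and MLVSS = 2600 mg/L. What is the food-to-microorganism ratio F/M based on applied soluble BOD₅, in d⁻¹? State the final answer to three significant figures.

F/M ≈ 0.478 d⁻¹

Food-to-microorganism ratio F/M = Q S₀ / (V X) = 24.9 × 973 / (19.50 × 2600) = 0.4779 d⁻¹.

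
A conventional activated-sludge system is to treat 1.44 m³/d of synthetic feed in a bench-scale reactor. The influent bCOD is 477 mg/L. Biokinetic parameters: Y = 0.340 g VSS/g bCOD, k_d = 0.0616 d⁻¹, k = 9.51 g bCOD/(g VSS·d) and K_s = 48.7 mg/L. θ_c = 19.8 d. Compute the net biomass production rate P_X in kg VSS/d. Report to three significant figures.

P_X ≈ 0.105 kg VSS/d

For a completely mixed reactor with recycle the Lawrence–McCarty relation gives S = K_s·(1 + k_d·θ_c) / [θ_c·(Y·k − k_d) − 1] = 48.7 × (1 + 0.0616 × 19.8) / [19.8 × (0.340 × 9.51 − 0.0616) − 1] = 108.1 / 61.80 = 1.749 mg/L.
Y_obs = Y / (1 + k_d θ_c) = 0.340 / (1 + 0.0616 × 19.8) = 0.340 / 2.220 = 0.1532.
Q·(S₀ − S) = 1.44 × (477 − 1.75) × 10⁻³ = 0.6844 kg/d removed.
Net biomass production P_X = Y_obs × Q·(S₀ − S) = 0.1532 × 0.6844 = 0.1048 kg VSS/d.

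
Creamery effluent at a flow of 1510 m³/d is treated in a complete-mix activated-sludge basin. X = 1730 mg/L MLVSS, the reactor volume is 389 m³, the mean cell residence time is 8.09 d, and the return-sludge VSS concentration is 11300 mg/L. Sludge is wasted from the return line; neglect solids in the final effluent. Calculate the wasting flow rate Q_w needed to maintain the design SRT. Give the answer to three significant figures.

θ_c = V·X/(Q_w·X_r) when wasting from the recycle, so Q_w = V·X/(θ_c·X_r) = 389.0 × 1730 / (8.09 × 11300) = 7.362 m³/d.

Q_w ≈ 7.36 m³/d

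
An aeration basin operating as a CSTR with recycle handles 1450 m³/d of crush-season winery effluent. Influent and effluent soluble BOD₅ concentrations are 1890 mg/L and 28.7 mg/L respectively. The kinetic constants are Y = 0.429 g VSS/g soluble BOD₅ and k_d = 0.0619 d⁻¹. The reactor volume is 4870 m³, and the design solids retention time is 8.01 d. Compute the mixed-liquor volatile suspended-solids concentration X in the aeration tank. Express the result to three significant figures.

X ≈ 1270 mg/L

From V·X·(1 + k_d·θ_c) = Y·Q·(S₀ − S)·θ_c: X = 0.429 × 1450 × (1890 − 28.7) × 8.01 / [4870 × (1 + 0.0619 × 8.01)] = 1273 mg/L.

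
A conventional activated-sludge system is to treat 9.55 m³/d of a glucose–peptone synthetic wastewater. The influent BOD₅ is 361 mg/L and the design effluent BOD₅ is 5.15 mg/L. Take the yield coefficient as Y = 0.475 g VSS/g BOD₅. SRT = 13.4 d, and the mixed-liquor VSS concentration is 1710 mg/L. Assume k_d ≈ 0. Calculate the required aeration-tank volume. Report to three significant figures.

V ≈ 12.6 m³

V·X = Y·Q·ΔS·θ_c gives V = 0.475 × 9.55 × (361 − 5.15) × 13.4 / 1710 = 12.65 m³.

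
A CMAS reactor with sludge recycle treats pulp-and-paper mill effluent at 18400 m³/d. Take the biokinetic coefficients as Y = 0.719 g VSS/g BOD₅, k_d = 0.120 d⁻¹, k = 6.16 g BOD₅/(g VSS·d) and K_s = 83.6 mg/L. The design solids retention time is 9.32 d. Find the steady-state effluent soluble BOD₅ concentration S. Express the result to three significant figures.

S ≈ 4.52 mg/L

From the Monod/SRT balance for a CMAS, S = K_s·(1+k_d θ_c)/[θ_c·(Y k − k_d) − 1] = 83.6 × (1 + 0.120 × 9.32) / [9.32 × (0.719 × 6.16 − 0.120) − 1] = 177.1 / 39.16 = 4.522 mg/L.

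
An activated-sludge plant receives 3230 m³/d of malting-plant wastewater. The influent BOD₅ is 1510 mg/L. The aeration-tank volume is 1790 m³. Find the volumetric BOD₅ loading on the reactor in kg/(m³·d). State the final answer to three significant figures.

Applied BOD₅ load per unit volume = Q·S₀/V = (3230 × 1510/1000)/1790 = 2.725 kg BOD₅·m⁻³·d⁻¹.

L_v ≈ 2.72 kg BOD₅/(m³·d)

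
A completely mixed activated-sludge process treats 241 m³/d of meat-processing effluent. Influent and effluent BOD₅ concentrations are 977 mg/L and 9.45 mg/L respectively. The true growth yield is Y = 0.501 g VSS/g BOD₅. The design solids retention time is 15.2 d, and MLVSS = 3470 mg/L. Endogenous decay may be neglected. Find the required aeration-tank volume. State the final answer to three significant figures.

Biomass mass balance (decay neglected): V·X = Y·Q·(S₀ − S)·θ_c, so V = 0.501 × 241 × (977 − 9.45) × 15.2 / 3470 = 511.7 m³.

V ≈ 512 m³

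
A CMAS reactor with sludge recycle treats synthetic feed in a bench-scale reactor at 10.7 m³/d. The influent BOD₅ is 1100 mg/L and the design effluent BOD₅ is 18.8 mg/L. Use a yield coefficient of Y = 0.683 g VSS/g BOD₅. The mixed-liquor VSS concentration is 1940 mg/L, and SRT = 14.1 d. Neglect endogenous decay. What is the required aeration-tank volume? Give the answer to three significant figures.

Biomass mass balance (decay neglected): V·X = Y·Q·(S₀ − S)·θ_c, so V = 0.683 × 10.7 × (1100 − 18.8) × 14.1 / 1940 = 57.43 m³.

V ≈ 57.4 m³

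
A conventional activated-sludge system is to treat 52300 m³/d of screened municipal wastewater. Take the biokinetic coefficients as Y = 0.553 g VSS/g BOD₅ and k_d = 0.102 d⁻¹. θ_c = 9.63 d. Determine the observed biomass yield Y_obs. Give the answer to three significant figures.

The observed yield is Y_obs = Y/(1 + k_d·θ_c) = 0.553 / (1 + 0.102 × 9.63) = 0.553 / 1.982 = 0.2790 g VSS per g BOD₅ removed.

Y_obs ≈ 0.279 g VSS/g BOD₅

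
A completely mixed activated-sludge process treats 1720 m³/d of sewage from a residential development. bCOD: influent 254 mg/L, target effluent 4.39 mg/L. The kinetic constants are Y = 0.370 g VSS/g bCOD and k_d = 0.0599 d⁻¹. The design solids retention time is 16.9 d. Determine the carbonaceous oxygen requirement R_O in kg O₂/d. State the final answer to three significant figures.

Y_obs = Y / (1 + k_d θ_c) = 0.370 / (1 + 0.0599 × 16.9) = 0.370 / 2.012 = 0.1839.
Substrate removed = Q·(S₀ − S) = 1720 m³/d × (254 − 4.39) g/m³ = 4.29×10^5 g/d = 429.3 kg/d.
P_X = Y_obs·Q·(S₀ − S) = 0.1839 × 429.3 = 78.94 kg VSS/d.
R_O = Q·ΔS − 1.42 P_X = 429.3 − 112.1 = 317.2 kg O₂/d.

R_O ≈ 317 kg O₂/d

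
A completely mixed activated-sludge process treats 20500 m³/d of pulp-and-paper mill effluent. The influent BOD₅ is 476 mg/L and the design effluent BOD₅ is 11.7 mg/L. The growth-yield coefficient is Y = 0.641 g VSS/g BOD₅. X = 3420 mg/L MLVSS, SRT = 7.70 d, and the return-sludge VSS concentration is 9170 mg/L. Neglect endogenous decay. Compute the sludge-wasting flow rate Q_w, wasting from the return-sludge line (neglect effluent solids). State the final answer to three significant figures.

Q_w ≈ 665 m³/d

With k_d = 0 the design equation reduces to V = Y Q (S₀−S) θ_c / X = 0.641 × 20500 × (476 − 11.7) × 7.70 / 3420 = 13736 m³.
Q_w = (V·X)/(θ_c X_r) = 13736 × 3420 / (7.70 × 9170) = 665.3 m³/d.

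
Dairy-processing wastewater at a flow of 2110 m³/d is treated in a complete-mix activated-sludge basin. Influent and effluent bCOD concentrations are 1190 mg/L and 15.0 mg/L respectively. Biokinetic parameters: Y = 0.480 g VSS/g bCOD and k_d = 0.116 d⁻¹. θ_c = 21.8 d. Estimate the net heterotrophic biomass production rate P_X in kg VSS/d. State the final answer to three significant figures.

Observed yield with endogenous decay: Y_obs = Y / (1 + k_d·θ_c) = 0.480 / (1 + 0.116 × 21.8) = 0.480 / 3.529 = 0.1360 g VSS/g bCOD.
Q·(S₀ − S) = 2110 × (1190 − 15.0) × 10⁻³ = 2479 kg/d removed.
So the net sludge growth is P_X = 0.1360 × 2479 = 337.2 kg VSS/d.

P_X ≈ 337 kg VSS/d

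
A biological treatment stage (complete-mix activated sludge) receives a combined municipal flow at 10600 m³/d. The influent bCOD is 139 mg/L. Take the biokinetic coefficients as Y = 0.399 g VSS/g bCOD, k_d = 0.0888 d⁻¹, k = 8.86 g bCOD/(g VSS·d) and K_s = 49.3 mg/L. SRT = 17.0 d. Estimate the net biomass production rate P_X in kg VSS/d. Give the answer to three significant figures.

P_X ≈ 231 kg VSS/d

Effluent substrate depends only on kinetics and SRT: S = K_s(1 + k_d θ_c) / [θ_c(Yk − k_d) − 1] = 49.3 × (1 + 0.0888 × 17.0) / [17.0 × (0.399 × 8.86 − 0.0888) − 1] = 123.7 / 57.59 = 2.148 mg/L.
Correct the yield for decay: Y_obs = Y/(1 + k_d θ_c) = 0.399 / (1 + 0.0888 × 17.0) = 0.399 / 2.510 = 0.1590.
Mass of bCOD removed per day: Q(S₀ − S) = 10600 × 136.8 g/m³ = 1451 kg/d.
Biomass produced: P_X = Y_obs·Q·ΔS = 0.1590 × 1451 ≈ 230.6 kg VSS/d.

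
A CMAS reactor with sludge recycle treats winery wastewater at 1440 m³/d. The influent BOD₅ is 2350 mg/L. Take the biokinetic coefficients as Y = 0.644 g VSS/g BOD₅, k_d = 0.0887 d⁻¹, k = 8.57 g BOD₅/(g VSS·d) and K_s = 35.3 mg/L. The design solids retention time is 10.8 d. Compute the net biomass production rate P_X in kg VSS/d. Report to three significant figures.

For a completely mixed reactor with recycle the Lawrence–McCarty relation gives S = K_s·(1 + k_d·θ_c) / [θ_c·(Y·k − k_d) − 1] = 35.3 × (1 + 0.0887 × 10.8) / [10.8 × (0.644 × 8.57 − 0.0887) − 1] = 69.12 / 57.65 = 1.199 mg/L.
Observed yield with endogenous decay: Y_obs = Y / (1 + k_d·θ_c) = 0.644 / (1 + 0.0887 × 10.8) = 0.644 / 1.958 = 0.3289 g VSS/g BOD₅.
Substrate removed = Q·(S₀ − S) = 1440 m³/d × (2350 − 1.20) g/m³ = 3.38×10^6 g/d = 3382 kg/d.
Biomass produced: P_X = Y_obs·Q·ΔS = 0.3289 × 3382 ≈ 1112 kg VSS/d.

P_X ≈ 1110 kg VSS/d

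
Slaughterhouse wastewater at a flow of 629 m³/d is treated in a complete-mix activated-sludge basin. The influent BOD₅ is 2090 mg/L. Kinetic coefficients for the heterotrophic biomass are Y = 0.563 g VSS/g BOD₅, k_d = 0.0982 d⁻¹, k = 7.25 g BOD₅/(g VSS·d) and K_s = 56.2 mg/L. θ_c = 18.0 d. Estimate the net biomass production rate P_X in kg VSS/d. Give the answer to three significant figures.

From the Monod/SRT balance for a CMAS, S = K_s·(1+k_d θ_c)/[θ_c·(Y k − k_d) − 1] = 56.2 × (1 + 0.0982 × 18.0) / [18.0 × (0.563 × 7.25 − 0.0982) − 1] = 155.5 / 70.70 = 2.200 mg/L.
The observed yield is Y_obs = Y/(1 + k_d·θ_c) = 0.563 / (1 + 0.0982 × 18.0) = 0.563 / 2.768 = 0.2034 g VSS per g BOD₅ removed.
Q·(S₀ − S) = 629 × (2090 − 2.20) × 10⁻³ = 1313 kg/d removed.
P_X = Y_obs · Q(S₀ − S) = 0.2034 × 1313 = 267.1 kg VSS/d.

P_X ≈ 267 kg VSS/d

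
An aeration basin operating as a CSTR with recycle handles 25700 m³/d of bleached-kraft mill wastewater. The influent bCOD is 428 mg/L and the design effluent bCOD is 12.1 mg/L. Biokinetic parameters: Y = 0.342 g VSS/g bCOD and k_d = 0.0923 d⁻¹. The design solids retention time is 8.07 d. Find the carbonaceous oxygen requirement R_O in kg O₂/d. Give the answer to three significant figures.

R_O ≈ 7710 kg O₂/d

Correct the yield for decay: Y_obs = Y/(1 + k_d θ_c) = 0.342 / (1 + 0.0923 × 8.07) = 0.342 / 1.745 = 0.1960.
Mass of bCOD removed per day: Q(S₀ − S) = 25700 × 415.9 g/m³ = 10689 kg/d.
Biomass synthesised: P_X = Y_obs × 10689 = 2095 kg VSS/d.
R_O = Q·ΔS − 1.42 P_X = 10689 − 2975 = 7714 kg O₂/d.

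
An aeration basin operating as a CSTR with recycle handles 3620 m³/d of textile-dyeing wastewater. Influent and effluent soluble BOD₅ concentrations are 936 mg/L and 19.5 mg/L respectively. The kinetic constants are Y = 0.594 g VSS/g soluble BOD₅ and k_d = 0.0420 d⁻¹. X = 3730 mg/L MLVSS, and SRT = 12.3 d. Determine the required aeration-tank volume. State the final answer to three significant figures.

V ≈ 4290 m³

Rearranging the biomass balance for a CMAS with decay, V = Y·Q·ΔS·θ_c / [X·(1+k_d θ_c)] = 0.594 × 3620 × (936 − 19.5) × 12.3 / [3730 × (1 + 0.0420 × 12.3)] = 2.42×10^7 / 5657 = 4285 m³.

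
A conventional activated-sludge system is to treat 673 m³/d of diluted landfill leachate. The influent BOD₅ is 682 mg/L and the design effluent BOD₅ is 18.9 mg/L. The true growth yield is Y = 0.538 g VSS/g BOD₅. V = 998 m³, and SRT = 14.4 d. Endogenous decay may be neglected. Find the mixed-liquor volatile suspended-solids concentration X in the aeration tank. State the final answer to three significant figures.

X ≈ 3460 mg/L

From V·X = Y·Q·(S₀ − S)·θ_c (decay neglected): X = 0.538 × 673 × (682 − 18.9) × 14.4 / 998 = 3464 mg/L.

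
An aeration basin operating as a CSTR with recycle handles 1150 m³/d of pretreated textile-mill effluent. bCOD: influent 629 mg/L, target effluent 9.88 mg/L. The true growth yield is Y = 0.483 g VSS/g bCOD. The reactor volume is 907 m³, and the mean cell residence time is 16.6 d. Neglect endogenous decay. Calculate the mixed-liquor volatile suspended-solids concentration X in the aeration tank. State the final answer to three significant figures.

X ≈ 6290 mg/L

Without decay, X = Y Q (S₀−S) θ_c / V = 0.483 × 1150 × (629 − 9.88) × 16.6 / 907 = 6294 mg/L.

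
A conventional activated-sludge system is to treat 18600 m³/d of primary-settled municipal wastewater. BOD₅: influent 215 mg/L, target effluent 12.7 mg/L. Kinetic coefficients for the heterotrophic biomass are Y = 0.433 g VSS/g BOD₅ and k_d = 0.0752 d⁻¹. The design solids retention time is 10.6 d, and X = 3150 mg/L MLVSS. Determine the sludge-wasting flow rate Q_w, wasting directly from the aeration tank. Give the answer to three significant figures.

Q_w ≈ 288 m³/d

Rearranging the biomass balance for a CMAS with decay, V = Y·Q·ΔS·θ_c / [X·(1+k_d θ_c)] = 0.433 × 18600 × (215 − 12.7) × 10.6 / [3150 × (1 + 0.0752 × 10.6)] = 1.73×10^7 / 5661 = 3051 m³.
With mixed-liquor wasting, θ_c = V/Q_w, so Q_w = V/θ_c = 3051/10.6 = 287.8 m³/d.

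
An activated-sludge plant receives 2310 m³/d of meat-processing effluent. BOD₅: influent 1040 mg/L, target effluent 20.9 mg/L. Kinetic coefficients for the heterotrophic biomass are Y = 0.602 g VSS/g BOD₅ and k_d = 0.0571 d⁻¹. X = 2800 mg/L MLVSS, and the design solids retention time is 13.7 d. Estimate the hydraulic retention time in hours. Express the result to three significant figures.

From the SRT design equation V = Y Q (S₀−S) θ_c / [X (1 + k_d θ_c)] = 0.602 × 2310 × (1040 − 20.9) × 13.7 / [2800 × (1 + 0.0571 × 13.7)] = 1.94×10^7 / 4990 = 3891 m³.
Hydraulic retention time τ = V/Q = 3891 / 2310 = 1.684 d = 40.42 h.

τ ≈ 40.4 h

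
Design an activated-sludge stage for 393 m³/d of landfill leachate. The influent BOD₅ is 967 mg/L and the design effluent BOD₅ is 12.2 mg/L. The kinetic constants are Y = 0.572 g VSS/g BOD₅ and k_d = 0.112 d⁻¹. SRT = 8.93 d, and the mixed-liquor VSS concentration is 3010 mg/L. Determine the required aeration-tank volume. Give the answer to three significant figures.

Steady-state biomass mass balance: V·X·(1 + k_d·θ_c) = Y·Q·(S₀ − S)·θ_c, so V = 0.572 × 393 × (967 − 12.2) × 8.93 / [3010 × (1 + 0.112 × 8.93)] = 1.92×10^6 / 6020 = 318.4 m³.

V ≈ 318 m³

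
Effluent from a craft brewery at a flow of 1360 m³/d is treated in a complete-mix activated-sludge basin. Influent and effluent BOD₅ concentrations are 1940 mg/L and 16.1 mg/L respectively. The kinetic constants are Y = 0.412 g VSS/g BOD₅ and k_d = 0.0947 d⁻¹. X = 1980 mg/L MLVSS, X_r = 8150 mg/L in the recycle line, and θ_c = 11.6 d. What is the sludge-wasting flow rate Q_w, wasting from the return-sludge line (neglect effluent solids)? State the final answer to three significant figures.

From the SRT design equation V = Y Q (S₀−S) θ_c / [X (1 + k_d θ_c)] = 0.412 × 1360 × (1940 − 16.1) × 11.6 / [1980 × (1 + 0.0947 × 11.6)] = 1.25×10^7 / 4155 = 3010 m³.
Q_w = (V·X)/(θ_c X_r) = 3010 × 1980 / (11.6 × 8150) = 63.03 m³/d.

Q_w ≈ 63.0 m³/d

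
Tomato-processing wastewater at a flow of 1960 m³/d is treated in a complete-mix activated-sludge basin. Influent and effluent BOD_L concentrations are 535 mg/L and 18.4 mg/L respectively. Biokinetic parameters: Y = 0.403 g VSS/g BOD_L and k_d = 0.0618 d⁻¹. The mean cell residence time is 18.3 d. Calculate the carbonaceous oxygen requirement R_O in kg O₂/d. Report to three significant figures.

R_O ≈ 741 kg O₂/d

Observed yield with endogenous decay: Y_obs = Y / (1 + k_d·θ_c) = 0.403 / (1 + 0.0618 × 18.3) = 0.403 / 2.131 = 0.1891 g VSS/g BOD_L.
Substrate removed = Q·(S₀ − S) = 1960 m³/d × (535 − 18.4) g/m³ = 1.01×10^6 g/d = 1013 kg/d.
Net sludge production P_X = 0.1891 × 1013 = 191.5 kg VSS/d.
R_O = Q·ΔS − 1.42 P_X = 1013 − 271.9 = 740.6 kg O₂/d.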